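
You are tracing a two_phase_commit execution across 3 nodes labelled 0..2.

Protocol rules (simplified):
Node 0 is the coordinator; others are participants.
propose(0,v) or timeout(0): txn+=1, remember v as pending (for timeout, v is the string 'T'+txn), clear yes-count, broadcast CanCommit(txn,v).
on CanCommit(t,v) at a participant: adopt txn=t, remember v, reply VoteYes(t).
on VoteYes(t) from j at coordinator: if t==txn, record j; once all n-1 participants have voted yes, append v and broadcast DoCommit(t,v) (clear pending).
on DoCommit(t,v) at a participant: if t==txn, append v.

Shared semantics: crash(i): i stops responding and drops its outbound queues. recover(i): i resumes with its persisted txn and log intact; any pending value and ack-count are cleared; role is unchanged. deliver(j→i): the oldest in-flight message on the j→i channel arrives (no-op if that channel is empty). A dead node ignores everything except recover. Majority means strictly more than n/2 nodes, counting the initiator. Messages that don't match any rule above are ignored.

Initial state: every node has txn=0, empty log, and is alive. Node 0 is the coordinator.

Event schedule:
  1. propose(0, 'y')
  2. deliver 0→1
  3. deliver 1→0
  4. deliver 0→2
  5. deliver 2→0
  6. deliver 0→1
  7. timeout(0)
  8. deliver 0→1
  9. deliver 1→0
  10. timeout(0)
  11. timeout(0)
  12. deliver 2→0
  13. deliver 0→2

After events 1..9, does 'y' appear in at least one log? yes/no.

[1] propose(0,'y') → N0(coor t1 [-])
[2] deliver 0→1 → N1(part t1 [-])
[3] deliver 1→0 → ∅
[4] deliver 0→2 → N2(part t1 [-])
[5] deliver 2→0 → N0(coor t1 [y])
[6] deliver 0→1 → N1(part t1 [y])
[7] timeout(0) → N0(coor t2 [y])
[8] deliver 0→1 → N1(part t2 [y])
[9] deliver 1→0 → ∅

yes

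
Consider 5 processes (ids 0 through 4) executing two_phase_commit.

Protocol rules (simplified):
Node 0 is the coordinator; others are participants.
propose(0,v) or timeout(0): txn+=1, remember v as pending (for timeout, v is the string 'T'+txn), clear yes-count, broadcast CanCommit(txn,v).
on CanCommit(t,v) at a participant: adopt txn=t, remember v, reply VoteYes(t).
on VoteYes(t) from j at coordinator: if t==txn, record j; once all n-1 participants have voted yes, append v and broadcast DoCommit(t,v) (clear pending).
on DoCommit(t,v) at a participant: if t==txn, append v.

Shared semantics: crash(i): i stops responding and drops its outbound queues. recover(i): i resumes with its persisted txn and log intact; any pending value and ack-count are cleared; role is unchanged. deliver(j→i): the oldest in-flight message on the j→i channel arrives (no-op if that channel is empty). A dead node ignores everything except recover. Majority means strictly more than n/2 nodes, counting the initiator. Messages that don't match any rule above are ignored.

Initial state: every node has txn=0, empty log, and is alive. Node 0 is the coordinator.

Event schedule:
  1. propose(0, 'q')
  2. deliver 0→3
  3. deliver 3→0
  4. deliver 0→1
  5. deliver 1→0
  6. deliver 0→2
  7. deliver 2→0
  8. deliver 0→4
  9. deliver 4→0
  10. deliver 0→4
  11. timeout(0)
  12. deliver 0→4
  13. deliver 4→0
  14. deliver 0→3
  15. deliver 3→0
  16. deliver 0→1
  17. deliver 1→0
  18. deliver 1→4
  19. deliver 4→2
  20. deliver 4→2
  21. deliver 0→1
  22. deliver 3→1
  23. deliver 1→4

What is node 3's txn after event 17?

after 1 — propose(0,'q'): n0:coor/t1/[-]
after 2 — deliver 0→3: n3:part/t1/[-]
after 3 — deliver 3→0: ·
after 4 — deliver 0→1: n1:part/t1/[-]
after 5 — deliver 1→0: ·
after 6 — deliver 0→2: n2:part/t1/[-]
after 7 — deliver 2→0: ·
after 8 — deliver 0→4: n4:part/t1/[-]
after 9 — deliver 4→0: n0:coor/t1/[q]
after 10 — deliver 0→4: n4:part/t1/[q]
after 11 — timeout(0): n0:coor/t2/[q]
after 12 — deliver 0→4: n4:part/t2/[q]
after 13 — deliver 4→0: ·
after 14 — deliver 0→3: n3:part/t1/[q]
after 15 — deliver 3→0: ·
after 16 — deliver 0→1: n1:part/t1/[q]
after 17 — deliver 1→0: ·

1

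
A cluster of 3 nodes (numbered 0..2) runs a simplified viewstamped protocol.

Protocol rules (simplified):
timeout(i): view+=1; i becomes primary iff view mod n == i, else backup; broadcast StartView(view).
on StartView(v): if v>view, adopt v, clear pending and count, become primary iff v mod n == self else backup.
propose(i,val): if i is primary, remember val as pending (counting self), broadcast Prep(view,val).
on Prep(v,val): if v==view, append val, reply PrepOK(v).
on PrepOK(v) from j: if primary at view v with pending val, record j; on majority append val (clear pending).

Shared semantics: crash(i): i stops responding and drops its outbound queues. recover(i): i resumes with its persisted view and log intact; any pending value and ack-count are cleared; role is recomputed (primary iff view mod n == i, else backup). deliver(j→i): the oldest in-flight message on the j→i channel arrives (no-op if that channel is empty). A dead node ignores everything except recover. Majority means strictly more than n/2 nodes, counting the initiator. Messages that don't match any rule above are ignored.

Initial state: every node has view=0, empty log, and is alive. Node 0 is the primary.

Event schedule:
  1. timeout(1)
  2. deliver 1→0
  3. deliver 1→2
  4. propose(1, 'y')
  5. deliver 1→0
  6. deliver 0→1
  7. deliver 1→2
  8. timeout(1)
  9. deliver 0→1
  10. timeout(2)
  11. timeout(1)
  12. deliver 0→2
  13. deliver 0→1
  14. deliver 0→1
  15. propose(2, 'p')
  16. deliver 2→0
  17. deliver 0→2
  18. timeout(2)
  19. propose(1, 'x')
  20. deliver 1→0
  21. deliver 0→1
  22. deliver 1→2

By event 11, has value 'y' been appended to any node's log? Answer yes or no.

yes

after 1 — timeout(1): n1:prim/v1/[-]
after 2 — deliver 1→0: n0:back/v1/[-]
after 3 — deliver 1→2: n2:back/v1/[-]
after 4 — propose(1,'y'): ·
after 5 — deliver 1→0: n0:back/v1/[y]
after 6 — deliver 0→1: n1:prim/v1/[y]
after 7 — deliver 1→2: n2:back/v1/[y]
after 8 — timeout(1): n1:back/v2/[y]
after 9 — deliver 0→1: ·
after 10 — timeout(2): n2:prim/v2/[y]
after 11 — timeout(1): n1:back/v3/[y]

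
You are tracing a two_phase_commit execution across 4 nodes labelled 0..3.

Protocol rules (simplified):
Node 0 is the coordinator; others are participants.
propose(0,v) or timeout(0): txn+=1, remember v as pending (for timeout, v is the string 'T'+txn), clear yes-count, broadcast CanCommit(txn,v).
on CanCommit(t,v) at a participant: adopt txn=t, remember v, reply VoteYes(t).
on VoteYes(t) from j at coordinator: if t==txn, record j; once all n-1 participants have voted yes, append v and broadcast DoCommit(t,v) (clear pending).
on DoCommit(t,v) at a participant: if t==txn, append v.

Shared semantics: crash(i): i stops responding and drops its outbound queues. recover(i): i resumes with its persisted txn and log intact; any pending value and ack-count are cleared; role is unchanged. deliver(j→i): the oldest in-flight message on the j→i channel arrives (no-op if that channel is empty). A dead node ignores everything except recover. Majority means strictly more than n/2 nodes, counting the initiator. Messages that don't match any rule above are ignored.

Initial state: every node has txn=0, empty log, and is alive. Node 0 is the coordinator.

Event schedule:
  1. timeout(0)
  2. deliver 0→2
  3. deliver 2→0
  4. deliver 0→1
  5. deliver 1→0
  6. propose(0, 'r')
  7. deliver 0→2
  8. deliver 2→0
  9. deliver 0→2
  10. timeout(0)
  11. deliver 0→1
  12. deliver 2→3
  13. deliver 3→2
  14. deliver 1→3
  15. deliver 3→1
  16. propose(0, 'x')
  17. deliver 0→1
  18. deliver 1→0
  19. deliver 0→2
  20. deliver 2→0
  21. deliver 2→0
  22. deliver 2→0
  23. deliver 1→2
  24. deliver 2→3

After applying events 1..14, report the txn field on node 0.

3

step 1 timeout(0): 0={coor,t=1,log=-}
step 2 deliver 0→2: 2={part,t=1,log=-}
step 3 deliver 2→0: —
step 4 deliver 0→1: 1={part,t=1,log=-}
step 5 deliver 1→0: —
step 6 propose(0,'r'): 0={coor,t=2,log=-}
step 7 deliver 0→2: 2={part,t=2,log=-}
step 8 deliver 2→0: —
step 9 deliver 0→2: —
step 10 timeout(0): 0={coor,t=3,log=-}
step 11 deliver 0→1: 1={part,t=2,log=-}
step 12 deliver 2→3: —
step 13 deliver 3→2: —
step 14 deliver 1→3: —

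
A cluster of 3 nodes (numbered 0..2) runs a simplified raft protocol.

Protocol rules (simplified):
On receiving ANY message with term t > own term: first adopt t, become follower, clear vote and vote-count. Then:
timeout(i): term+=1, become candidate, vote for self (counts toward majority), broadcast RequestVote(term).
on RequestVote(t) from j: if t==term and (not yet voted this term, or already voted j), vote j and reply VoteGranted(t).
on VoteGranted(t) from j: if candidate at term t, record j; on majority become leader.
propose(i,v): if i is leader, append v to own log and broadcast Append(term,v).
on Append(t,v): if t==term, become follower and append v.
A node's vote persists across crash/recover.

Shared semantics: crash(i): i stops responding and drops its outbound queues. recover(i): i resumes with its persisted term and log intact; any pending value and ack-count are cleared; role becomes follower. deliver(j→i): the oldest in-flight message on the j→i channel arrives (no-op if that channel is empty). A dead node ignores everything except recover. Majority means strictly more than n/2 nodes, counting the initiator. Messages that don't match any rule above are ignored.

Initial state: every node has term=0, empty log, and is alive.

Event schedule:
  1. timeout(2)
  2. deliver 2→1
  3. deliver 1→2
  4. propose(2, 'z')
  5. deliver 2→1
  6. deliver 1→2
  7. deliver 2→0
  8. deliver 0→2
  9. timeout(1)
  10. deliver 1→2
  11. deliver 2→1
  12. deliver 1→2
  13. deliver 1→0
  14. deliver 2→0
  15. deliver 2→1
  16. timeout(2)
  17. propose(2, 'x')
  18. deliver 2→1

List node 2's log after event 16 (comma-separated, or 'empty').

step 1 timeout(2): 2={cand,t=1,log=-}
step 2 deliver 2→1: 1={foll,t=1,log=-}
step 3 deliver 1→2: 2={lead,t=1,log=-}
step 4 propose(2,'z'): 2={lead,t=1,log=z}
step 5 deliver 2→1: 1={foll,t=1,log=z}
step 6 deliver 1→2: —
step 7 deliver 2→0: 0={foll,t=1,log=-}
step 8 deliver 0→2: —
step 9 timeout(1): 1={cand,t=2,log=z}
step 10 deliver 1→2: 2={foll,t=2,log=z}
step 11 deliver 2→1: 1={lead,t=2,log=z}
step 12 deliver 1→2: —
step 13 deliver 1→0: 0={foll,t=2,log=-}
step 14 deliver 2→0: —
step 15 deliver 2→1: —
step 16 timeout(2): 2={cand,t=3,log=z}

z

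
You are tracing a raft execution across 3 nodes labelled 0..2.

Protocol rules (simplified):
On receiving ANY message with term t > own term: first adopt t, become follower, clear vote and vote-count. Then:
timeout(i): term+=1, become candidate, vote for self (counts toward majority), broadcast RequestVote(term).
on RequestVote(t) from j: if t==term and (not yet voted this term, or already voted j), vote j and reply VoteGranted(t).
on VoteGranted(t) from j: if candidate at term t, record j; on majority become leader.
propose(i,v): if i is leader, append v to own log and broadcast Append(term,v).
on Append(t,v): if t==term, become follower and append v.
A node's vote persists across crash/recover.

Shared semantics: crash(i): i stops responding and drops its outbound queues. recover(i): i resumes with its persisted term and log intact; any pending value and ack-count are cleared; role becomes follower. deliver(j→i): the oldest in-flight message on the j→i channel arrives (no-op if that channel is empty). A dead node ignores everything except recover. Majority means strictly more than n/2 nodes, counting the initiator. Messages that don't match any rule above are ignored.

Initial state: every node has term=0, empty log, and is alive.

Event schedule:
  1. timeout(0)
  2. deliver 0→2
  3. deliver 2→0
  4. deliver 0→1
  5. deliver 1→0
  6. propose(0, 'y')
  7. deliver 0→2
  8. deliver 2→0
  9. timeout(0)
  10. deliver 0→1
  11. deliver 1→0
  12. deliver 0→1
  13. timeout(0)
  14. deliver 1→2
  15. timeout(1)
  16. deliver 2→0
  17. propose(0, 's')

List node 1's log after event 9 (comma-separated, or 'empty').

[1] timeout(0) → N0(cand t1 [-])
[2] deliver 0→2 → N2(foll t1 [-])
[3] deliver 2→0 → N0(lead t1 [-])
[4] deliver 0→1 → N1(foll t1 [-])
[5] deliver 1→0 → ∅
[6] propose(0,'y') → N0(lead t1 [y])
[7] deliver 0→2 → N2(foll t1 [y])
[8] deliver 2→0 → ∅
[9] timeout(0) → N0(cand t2 [y])

empty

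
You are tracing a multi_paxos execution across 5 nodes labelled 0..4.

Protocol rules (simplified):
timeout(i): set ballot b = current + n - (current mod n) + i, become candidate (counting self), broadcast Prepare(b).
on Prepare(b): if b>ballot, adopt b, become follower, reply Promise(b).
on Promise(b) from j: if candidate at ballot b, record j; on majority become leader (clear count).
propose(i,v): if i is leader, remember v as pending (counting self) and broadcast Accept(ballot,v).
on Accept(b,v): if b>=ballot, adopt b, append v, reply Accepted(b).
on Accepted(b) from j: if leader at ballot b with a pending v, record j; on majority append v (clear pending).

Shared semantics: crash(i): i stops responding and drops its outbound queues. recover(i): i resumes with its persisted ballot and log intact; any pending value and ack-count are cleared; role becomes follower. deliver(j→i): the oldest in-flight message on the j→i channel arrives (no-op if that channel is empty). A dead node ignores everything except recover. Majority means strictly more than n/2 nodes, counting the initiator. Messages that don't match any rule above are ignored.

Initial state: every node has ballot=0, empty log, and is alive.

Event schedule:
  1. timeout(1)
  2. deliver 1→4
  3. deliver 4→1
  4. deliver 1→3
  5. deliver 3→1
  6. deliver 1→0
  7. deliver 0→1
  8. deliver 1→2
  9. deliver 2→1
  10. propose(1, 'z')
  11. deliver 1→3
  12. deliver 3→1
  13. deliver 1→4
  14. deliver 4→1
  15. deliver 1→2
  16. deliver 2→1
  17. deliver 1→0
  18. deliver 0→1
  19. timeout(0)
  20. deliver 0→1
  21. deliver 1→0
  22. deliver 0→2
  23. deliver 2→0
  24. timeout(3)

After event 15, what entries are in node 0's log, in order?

empty

step 1 timeout(1): 1={cand,b=6,log=-}
step 2 deliver 1→4: 4={foll,b=6,log=-}
step 3 deliver 4→1: —
step 4 deliver 1→3: 3={foll,b=6,log=-}
step 5 deliver 3→1: 1={lead,b=6,log=-}
step 6 deliver 1→0: 0={foll,b=6,log=-}
step 7 deliver 0→1: —
step 8 deliver 1→2: 2={foll,b=6,log=-}
step 9 deliver 2→1: —
step 10 propose(1,'z'): —
step 11 deliver 1→3: 3={foll,b=6,log=z}
step 12 deliver 3→1: —
step 13 deliver 1→4: 4={foll,b=6,log=z}
step 14 deliver 4→1: 1={lead,b=6,log=z}
step 15 deliver 1→2: 2={foll,b=6,log=z}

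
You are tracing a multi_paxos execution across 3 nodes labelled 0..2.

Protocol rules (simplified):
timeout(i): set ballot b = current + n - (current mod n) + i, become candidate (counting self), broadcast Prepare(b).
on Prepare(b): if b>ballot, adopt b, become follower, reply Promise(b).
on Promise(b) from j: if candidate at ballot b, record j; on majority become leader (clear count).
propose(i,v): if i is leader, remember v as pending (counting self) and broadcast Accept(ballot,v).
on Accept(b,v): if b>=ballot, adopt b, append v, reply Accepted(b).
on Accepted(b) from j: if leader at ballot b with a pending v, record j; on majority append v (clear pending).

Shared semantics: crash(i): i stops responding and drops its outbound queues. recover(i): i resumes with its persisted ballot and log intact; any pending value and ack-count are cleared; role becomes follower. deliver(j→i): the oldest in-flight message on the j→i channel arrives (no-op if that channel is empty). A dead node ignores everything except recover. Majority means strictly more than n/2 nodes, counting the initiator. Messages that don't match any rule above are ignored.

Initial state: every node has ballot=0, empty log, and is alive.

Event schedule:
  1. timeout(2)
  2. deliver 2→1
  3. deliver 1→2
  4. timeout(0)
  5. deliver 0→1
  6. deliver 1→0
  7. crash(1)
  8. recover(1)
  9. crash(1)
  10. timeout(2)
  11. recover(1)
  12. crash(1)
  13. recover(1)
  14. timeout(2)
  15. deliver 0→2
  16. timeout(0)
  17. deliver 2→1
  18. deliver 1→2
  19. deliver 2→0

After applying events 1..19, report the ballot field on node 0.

step 1 timeout(2): 2={cand,b=5,log=-}
step 2 deliver 2→1: 1={foll,b=5,log=-}
step 3 deliver 1→2: 2={lead,b=5,log=-}
step 4 timeout(0): 0={cand,b=3,log=-}
step 5 deliver 0→1: —
step 6 deliver 1→0: —
step 7 crash(1): 1={✗foll,b=5,log=-}
step 8 recover(1): 1={foll,b=5,log=-}
step 9 crash(1): 1={✗foll,b=5,log=-}
step 10 timeout(2): 2={cand,b=8,log=-}
step 11 recover(1): 1={foll,b=5,log=-}
step 12 crash(1): 1={✗foll,b=5,log=-}
step 13 recover(1): 1={foll,b=5,log=-}
step 14 timeout(2): 2={cand,b=11,log=-}
step 15 deliver 0→2: —
step 16 timeout(0): 0={cand,b=6,log=-}
step 17 deliver 2→1: 1={foll,b=8,log=-}
step 18 deliver 1→2: —
step 19 deliver 2→0: —

6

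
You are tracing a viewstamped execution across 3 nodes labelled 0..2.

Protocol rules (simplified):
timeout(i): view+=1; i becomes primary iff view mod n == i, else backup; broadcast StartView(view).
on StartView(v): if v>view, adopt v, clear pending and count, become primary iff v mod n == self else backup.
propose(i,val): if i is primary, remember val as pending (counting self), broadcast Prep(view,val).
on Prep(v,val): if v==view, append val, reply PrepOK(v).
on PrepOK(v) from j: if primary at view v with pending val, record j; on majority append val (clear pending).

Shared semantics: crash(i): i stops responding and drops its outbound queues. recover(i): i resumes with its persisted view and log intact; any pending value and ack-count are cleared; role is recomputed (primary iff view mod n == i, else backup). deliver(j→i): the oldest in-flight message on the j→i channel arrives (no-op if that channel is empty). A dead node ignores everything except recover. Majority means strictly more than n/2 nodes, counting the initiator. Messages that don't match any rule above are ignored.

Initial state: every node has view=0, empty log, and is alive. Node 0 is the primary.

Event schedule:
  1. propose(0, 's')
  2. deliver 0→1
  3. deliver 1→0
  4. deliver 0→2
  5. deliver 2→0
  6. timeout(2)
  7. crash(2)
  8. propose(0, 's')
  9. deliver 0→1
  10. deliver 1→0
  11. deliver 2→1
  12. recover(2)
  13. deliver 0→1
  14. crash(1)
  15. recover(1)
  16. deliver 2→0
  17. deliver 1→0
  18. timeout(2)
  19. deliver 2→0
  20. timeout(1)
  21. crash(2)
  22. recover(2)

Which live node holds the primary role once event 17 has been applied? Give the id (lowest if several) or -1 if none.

1. propose(0,'s'):  nop
2. deliver 0→1:  <1:back v0 s>
3. deliver 1→0:  <0:prim v0 s>
4. deliver 0→2:  <2:back v0 s>
5. deliver 2→0:  nop
6. timeout(2):  <2:back v1 s>
7. crash(2):  <2:✗back v1 s>
8. propose(0,'s'):  nop
9. deliver 0→1:  <1:back v0 s,s>
10. deliver 1→0:  <0:prim v0 s,s>
11. deliver 2→1:  nop
12. recover(2):  <2:back v1 s>
13. deliver 0→1:  nop
14. crash(1):  <1:✗back v0 s,s>
15. recover(1):  <1:back v0 s,s>
16. deliver 2→0:  nop
17. deliver 1→0:  nop

0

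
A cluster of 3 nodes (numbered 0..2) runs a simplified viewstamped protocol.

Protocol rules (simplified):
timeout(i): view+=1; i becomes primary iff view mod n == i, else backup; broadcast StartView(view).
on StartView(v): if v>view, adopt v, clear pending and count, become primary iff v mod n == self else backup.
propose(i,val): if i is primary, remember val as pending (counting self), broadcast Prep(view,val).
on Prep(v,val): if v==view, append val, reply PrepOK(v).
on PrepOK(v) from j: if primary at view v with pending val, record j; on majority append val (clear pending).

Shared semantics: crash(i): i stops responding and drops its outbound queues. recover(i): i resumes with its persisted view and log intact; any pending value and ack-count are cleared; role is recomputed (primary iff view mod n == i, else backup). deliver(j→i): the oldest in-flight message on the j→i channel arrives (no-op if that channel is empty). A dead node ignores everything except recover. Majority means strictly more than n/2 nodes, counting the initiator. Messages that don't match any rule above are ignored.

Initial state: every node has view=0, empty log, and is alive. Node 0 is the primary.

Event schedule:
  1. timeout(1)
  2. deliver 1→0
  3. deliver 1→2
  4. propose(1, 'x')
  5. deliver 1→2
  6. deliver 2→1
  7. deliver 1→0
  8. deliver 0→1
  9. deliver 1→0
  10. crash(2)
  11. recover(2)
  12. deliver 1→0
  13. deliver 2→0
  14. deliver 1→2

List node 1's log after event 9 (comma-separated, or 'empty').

1. timeout(1):  <1:prim v1 ->
2. deliver 1→0:  <0:back v1 ->
3. deliver 1→2:  <2:back v1 ->
4. propose(1,'x'):  nop
5. deliver 1→2:  <2:back v1 x>
6. deliver 2→1:  <1:prim v1 x>
7. deliver 1→0:  <0:back v1 x>
8. deliver 0→1:  nop
9. deliver 1→0:  nop

x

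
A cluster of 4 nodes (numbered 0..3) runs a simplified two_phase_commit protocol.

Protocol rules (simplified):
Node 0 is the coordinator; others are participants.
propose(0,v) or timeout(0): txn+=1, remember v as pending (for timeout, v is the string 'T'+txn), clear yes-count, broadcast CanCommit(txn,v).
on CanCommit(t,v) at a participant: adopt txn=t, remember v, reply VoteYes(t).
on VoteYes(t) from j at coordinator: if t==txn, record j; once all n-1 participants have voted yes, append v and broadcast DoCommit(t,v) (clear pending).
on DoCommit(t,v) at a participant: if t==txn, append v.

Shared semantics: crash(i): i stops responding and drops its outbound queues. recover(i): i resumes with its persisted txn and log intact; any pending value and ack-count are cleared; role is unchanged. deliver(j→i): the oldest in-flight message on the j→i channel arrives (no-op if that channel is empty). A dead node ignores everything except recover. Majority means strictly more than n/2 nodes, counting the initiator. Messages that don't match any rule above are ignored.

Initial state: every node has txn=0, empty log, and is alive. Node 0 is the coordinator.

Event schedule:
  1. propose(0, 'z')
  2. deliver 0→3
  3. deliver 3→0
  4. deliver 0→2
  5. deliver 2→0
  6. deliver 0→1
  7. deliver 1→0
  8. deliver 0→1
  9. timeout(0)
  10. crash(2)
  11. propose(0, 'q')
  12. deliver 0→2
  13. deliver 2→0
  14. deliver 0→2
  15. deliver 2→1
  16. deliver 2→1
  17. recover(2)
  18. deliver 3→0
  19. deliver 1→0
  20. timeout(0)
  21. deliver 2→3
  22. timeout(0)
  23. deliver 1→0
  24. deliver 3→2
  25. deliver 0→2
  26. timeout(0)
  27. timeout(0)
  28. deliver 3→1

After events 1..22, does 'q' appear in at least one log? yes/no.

step 1 propose(0,'z'): 0={coor,t=1,log=-}
step 2 deliver 0→3: 3={part,t=1,log=-}
step 3 deliver 3→0: —
step 4 deliver 0→2: 2={part,t=1,log=-}
step 5 deliver 2→0: —
step 6 deliver 0→1: 1={part,t=1,log=-}
step 7 deliver 1→0: 0={coor,t=1,log=z}
step 8 deliver 0→1: 1={part,t=1,log=z}
step 9 timeout(0): 0={coor,t=2,log=z}
step 10 crash(2): 2={✗part,t=1,log=-}
step 11 propose(0,'q'): 0={coor,t=3,log=z}
step 12 deliver 0→2: —
step 13 deliver 2→0: —
step 14 deliver 0→2: —
step 15 deliver 2→1: —
step 16 deliver 2→1: —
step 17 recover(2): 2={part,t=1,log=-}
step 18 deliver 3→0: —
step 19 deliver 1→0: —
step 20 timeout(0): 0={coor,t=4,log=z}
step 21 deliver 2→3: —
step 22 timeout(0): 0={coor,t=5,log=z}

no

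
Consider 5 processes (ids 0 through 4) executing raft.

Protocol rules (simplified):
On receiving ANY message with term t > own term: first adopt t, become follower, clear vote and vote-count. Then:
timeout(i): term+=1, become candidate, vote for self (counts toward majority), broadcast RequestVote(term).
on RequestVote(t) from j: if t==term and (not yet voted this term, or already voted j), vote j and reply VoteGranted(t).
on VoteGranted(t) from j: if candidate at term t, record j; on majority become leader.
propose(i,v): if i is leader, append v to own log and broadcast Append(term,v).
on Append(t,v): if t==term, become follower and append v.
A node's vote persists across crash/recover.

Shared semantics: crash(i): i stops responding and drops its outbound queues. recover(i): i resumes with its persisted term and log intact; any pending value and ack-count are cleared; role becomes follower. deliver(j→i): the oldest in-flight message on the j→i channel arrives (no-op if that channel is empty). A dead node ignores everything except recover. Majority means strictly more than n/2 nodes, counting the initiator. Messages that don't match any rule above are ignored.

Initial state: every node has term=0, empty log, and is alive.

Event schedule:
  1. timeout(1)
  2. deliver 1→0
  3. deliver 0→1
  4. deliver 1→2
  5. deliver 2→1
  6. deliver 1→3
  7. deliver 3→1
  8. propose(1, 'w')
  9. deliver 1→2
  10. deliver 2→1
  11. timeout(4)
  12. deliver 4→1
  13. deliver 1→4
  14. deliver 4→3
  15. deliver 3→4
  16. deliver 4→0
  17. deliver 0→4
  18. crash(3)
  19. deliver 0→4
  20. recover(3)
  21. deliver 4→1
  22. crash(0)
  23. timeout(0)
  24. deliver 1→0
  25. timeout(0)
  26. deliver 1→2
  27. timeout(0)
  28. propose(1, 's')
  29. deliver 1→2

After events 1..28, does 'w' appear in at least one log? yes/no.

yes

step 1 timeout(1): 1={cand,t=1,log=-}
step 2 deliver 1→0: 0={foll,t=1,log=-}
step 3 deliver 0→1: —
step 4 deliver 1→2: 2={foll,t=1,log=-}
step 5 deliver 2→1: 1={lead,t=1,log=-}
step 6 deliver 1→3: 3={foll,t=1,log=-}
step 7 deliver 3→1: —
step 8 propose(1,'w'): 1={lead,t=1,log=w}
step 9 deliver 1→2: 2={foll,t=1,log=w}
step 10 deliver 2→1: —
step 11 timeout(4): 4={cand,t=1,log=-}
step 12 deliver 4→1: —
step 13 deliver 1→4: —
step 14 deliver 4→3: —
step 15 deliver 3→4: —
step 16 deliver 4→0: —
step 17 deliver 0→4: —
step 18 crash(3): 3={✗foll,t=1,log=-}
step 19 deliver 0→4: —
step 20 recover(3): 3={foll,t=1,log=-}
step 21 deliver 4→1: —
step 22 crash(0): 0={✗foll,t=1,log=-}
step 23 timeout(0): —
step 24 deliver 1→0: —
step 25 timeout(0): —
step 26 deliver 1→2: —
step 27 timeout(0): —
step 28 propose(1,'s'): 1={lead,t=1,log=w,s}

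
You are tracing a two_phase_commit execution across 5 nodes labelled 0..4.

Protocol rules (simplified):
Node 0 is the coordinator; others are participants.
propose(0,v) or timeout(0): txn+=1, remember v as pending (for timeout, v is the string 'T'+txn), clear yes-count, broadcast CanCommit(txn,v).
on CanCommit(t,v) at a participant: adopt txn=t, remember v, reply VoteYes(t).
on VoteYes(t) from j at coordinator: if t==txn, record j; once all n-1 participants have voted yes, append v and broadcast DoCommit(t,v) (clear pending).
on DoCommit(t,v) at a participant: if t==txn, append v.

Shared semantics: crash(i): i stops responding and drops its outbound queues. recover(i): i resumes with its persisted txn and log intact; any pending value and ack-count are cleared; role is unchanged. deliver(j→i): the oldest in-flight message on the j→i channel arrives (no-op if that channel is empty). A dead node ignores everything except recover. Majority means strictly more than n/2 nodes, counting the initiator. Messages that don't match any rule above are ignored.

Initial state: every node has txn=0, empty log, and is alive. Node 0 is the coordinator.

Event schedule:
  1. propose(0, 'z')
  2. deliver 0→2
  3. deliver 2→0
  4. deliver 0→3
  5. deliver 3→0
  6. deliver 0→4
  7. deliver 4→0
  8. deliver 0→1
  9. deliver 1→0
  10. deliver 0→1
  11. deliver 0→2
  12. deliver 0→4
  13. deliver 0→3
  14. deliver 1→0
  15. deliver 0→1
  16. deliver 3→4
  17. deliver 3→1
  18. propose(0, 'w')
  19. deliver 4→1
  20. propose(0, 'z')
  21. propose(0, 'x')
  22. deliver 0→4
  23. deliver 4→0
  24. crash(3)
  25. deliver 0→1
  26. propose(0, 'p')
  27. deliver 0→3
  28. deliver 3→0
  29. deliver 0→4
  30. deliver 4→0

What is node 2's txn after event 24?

1

e1 propose(0,'z'): 0[coor,t=1,-]
e2 deliver 0→2: 2[part,t=1,-]
e3 deliver 2→0: ·
e4 deliver 0→3: 3[part,t=1,-]
e5 deliver 3→0: ·
e6 deliver 0→4: 4[part,t=1,-]
e7 deliver 4→0: ·
e8 deliver 0→1: 1[part,t=1,-]
e9 deliver 1→0: 0[coor,t=1,z]
e10 deliver 0→1: 1[part,t=1,z]
e11 deliver 0→2: 2[part,t=1,z]
e12 deliver 0→4: 4[part,t=1,z]
e13 deliver 0→3: 3[part,t=1,z]
e14 deliver 1→0: ·
e15 deliver 0→1: ·
e16 deliver 3→4: ·
e17 deliver 3→1: ·
e18 propose(0,'w'): 0[coor,t=2,z]
e19 deliver 4→1: ·
e20 propose(0,'z'): 0[coor,t=3,z]
e21 propose(0,'x'): 0[coor,t=4,z]
e22 deliver 0→4: 4[part,t=2,z]
e23 deliver 4→0: ·
e24 crash(3): 3[✗part,t=1,z]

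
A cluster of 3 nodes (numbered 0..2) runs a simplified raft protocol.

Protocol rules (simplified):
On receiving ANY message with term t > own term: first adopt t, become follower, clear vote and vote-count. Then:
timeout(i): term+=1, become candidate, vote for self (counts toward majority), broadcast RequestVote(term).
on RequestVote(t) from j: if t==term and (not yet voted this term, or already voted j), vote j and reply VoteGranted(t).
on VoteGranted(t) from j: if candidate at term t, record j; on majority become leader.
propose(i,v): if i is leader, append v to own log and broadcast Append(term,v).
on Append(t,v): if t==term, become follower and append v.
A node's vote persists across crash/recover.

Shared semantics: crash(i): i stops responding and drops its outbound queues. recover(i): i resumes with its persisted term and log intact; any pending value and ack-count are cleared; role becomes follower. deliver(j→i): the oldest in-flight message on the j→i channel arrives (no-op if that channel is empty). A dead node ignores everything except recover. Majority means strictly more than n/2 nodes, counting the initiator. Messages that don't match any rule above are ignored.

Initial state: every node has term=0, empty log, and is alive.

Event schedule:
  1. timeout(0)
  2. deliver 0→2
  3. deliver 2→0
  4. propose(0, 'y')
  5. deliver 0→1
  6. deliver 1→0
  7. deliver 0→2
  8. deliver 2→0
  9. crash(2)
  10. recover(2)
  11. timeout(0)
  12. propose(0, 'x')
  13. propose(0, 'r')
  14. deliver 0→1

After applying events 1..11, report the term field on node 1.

step 1 timeout(0): 0={cand,t=1,log=-}
step 2 deliver 0→2: 2={foll,t=1,log=-}
step 3 deliver 2→0: 0={lead,t=1,log=-}
step 4 propose(0,'y'): 0={lead,t=1,log=y}
step 5 deliver 0→1: 1={foll,t=1,log=-}
step 6 deliver 1→0: —
step 7 deliver 0→2: 2={foll,t=1,log=y}
step 8 deliver 2→0: —
step 9 crash(2): 2={✗foll,t=1,log=y}
step 10 recover(2): 2={foll,t=1,log=y}
step 11 timeout(0): 0={cand,t=2,log=y}

1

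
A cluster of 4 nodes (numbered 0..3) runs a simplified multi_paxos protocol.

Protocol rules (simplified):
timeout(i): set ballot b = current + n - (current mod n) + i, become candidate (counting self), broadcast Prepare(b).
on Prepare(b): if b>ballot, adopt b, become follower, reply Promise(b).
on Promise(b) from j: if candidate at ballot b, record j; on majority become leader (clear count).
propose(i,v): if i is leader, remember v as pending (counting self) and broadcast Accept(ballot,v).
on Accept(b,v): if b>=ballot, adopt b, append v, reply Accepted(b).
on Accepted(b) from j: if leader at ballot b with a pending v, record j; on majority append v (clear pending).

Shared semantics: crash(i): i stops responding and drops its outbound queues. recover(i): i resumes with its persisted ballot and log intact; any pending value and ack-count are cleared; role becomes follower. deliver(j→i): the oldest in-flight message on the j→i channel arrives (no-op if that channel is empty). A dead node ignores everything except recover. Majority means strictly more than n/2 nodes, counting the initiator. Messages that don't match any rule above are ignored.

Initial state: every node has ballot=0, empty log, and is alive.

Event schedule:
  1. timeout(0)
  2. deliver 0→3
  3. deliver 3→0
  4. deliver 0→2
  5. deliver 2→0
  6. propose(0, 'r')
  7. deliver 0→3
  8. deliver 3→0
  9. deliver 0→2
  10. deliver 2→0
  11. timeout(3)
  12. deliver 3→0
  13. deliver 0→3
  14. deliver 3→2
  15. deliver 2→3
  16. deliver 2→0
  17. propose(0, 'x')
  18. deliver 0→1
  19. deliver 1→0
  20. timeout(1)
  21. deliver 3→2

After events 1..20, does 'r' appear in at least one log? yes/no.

1. timeout(0):  <0:cand b4 ->
2. deliver 0→3:  <3:foll b4 ->
3. deliver 3→0:  nop
4. deliver 0→2:  <2:foll b4 ->
5. deliver 2→0:  <0:lead b4 ->
6. propose(0,'r'):  nop
7. deliver 0→3:  <3:foll b4 r>
8. deliver 3→0:  nop
9. deliver 0→2:  <2:foll b4 r>
10. deliver 2→0:  <0:lead b4 r>
11. timeout(3):  <3:cand b11 r>
12. deliver 3→0:  <0:foll b11 r>
13. deliver 0→3:  nop
14. deliver 3→2:  <2:foll b11 r>
15. deliver 2→3:  <3:lead b11 r>
16. deliver 2→0:  nop
17. propose(0,'x'):  nop
18. deliver 0→1:  <1:foll b4 ->
19. deliver 1→0:  nop
20. timeout(1):  <1:cand b9 ->

yes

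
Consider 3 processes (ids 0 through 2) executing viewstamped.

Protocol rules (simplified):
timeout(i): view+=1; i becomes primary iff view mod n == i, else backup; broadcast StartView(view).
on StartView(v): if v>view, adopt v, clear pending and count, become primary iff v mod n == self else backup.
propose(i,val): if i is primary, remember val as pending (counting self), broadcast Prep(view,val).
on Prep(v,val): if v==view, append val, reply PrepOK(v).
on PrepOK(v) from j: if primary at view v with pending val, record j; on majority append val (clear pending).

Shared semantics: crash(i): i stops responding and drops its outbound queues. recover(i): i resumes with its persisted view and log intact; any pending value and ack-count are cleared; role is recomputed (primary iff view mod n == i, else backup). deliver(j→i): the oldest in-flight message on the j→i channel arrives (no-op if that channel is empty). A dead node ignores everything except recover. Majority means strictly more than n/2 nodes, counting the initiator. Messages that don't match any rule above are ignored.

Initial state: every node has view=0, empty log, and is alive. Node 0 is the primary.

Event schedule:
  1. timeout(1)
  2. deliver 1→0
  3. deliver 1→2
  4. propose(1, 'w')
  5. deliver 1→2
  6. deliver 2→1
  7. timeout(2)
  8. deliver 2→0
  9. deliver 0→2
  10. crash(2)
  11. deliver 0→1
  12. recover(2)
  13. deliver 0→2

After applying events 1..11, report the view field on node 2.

2

e1 timeout(1): 1[prim,v=1,-]
e2 deliver 1→0: 0[back,v=1,-]
e3 deliver 1→2: 2[back,v=1,-]
e4 propose(1,'w'): ·
e5 deliver 1→2: 2[back,v=1,w]
e6 deliver 2→1: 1[prim,v=1,w]
e7 timeout(2): 2[prim,v=2,w]
e8 deliver 2→0: 0[back,v=2,-]
e9 deliver 0→2: ·
e10 crash(2): 2[✗prim,v=2,w]
e11 deliver 0→1: ·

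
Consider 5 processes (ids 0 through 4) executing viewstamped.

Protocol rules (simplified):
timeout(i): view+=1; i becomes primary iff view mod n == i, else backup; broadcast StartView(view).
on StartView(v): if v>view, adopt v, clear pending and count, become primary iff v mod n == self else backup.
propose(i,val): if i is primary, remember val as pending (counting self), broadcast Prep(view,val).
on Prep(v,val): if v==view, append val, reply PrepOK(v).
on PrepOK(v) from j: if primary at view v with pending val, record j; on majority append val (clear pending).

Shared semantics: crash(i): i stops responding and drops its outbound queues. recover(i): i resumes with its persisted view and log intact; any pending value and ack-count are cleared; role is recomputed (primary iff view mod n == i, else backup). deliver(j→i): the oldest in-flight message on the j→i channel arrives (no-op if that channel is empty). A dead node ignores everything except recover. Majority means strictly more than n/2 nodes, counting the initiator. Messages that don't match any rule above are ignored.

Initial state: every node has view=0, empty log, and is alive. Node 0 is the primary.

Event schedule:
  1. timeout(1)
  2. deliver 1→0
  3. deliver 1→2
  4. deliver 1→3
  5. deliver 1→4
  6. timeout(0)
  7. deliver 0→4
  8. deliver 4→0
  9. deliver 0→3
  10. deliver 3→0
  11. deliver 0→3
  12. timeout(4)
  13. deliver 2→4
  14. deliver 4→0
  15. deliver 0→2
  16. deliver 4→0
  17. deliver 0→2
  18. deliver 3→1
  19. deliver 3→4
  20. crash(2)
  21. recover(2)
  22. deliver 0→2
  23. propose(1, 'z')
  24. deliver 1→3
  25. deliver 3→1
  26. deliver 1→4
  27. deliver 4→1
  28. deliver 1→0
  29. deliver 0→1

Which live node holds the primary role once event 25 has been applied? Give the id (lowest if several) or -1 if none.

1

e1 timeout(1): 1[prim,v=1,-]
e2 deliver 1→0: 0[back,v=1,-]
e3 deliver 1→2: 2[back,v=1,-]
e4 deliver 1→3: 3[back,v=1,-]
e5 deliver 1→4: 4[back,v=1,-]
e6 timeout(0): 0[back,v=2,-]
e7 deliver 0→4: 4[back,v=2,-]
e8 deliver 4→0: ·
e9 deliver 0→3: 3[back,v=2,-]
e10 deliver 3→0: ·
e11 deliver 0→3: ·
e12 timeout(4): 4[back,v=3,-]
e13 deliver 2→4: ·
e14 deliver 4→0: 0[back,v=3,-]
e15 deliver 0→2: 2[prim,v=2,-]
e16 deliver 4→0: ·
e17 deliver 0→2: ·
e18 deliver 3→1: ·
e19 deliver 3→4: ·
e20 crash(2): 2[✗prim,v=2,-]
e21 recover(2): 2[prim,v=2,-]
e22 deliver 0→2: ·
e23 propose(1,'z'): ·
e24 deliver 1→3: ·
e25 deliver 3→1: ·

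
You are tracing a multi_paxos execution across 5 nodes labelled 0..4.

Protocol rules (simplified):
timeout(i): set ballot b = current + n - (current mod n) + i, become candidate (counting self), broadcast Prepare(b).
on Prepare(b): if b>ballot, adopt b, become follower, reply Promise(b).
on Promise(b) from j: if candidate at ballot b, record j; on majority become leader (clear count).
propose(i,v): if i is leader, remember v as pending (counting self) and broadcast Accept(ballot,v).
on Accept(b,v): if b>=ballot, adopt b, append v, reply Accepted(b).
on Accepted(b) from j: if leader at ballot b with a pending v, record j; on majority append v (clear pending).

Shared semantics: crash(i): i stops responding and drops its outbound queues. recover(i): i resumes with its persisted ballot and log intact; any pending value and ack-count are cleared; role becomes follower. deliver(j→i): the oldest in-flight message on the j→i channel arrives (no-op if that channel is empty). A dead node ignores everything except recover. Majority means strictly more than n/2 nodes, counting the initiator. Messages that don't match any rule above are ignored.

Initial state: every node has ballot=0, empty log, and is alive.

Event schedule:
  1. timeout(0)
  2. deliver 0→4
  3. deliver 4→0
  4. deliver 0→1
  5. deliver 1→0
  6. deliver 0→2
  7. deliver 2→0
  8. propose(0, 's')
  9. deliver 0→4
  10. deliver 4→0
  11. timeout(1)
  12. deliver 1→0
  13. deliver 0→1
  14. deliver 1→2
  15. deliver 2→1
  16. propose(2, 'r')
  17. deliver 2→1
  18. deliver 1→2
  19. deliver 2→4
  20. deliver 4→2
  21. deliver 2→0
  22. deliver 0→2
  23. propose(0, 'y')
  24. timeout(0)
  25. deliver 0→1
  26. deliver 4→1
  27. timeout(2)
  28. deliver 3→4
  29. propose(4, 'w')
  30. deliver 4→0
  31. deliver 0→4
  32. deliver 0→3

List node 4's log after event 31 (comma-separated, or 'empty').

[1] timeout(0) → N0(cand b5 [-])
[2] deliver 0→4 → N4(foll b5 [-])
[3] deliver 4→0 → ∅
[4] deliver 0→1 → N1(foll b5 [-])
[5] deliver 1→0 → N0(lead b5 [-])
[6] deliver 0→2 → N2(foll b5 [-])
[7] deliver 2→0 → ∅
[8] propose(0,'s') → ∅
[9] deliver 0→4 → N4(foll b5 [s])
[10] deliver 4→0 → ∅
[11] timeout(1) → N1(cand b11 [-])
[12] deliver 1→0 → N0(foll b11 [-])
[13] deliver 0→1 → ∅
[14] deliver 1→2 → N2(foll b11 [-])
[15] deliver 2→1 → ∅
[16] propose(2,'r') → ∅
[17] deliver 2→1 → ∅
[18] deliver 1→2 → ∅
[19] deliver 2→4 → ∅
[20] deliver 4→2 → ∅
[21] deliver 2→0 → ∅
[22] deliver 0→2 → ∅
[23] propose(0,'y') → ∅
[24] timeout(0) → N0(cand b15 [-])
[25] deliver 0→1 → N1(lead b11 [-])
[26] deliver 4→1 → ∅
[27] timeout(2) → N2(cand b17 [-])
[28] deliver 3→4 → ∅
[29] propose(4,'w') → ∅
[30] deliver 4→0 → ∅
[31] deliver 0→4 → N4(foll b15 [s])

s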